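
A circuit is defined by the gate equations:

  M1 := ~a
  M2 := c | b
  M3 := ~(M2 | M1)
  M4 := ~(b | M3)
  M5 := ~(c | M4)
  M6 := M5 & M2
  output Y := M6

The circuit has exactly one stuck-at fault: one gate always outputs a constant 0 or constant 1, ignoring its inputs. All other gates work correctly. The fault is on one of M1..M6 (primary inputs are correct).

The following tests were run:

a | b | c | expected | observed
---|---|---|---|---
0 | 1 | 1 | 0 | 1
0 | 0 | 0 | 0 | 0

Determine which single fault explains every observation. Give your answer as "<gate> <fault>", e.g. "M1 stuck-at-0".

M5 stuck-at-1

Fault-free values for test 1 (a=0, b=1, c=1): M1=1, M2=1, M3=0, M4=0, M5=0, M6=0, giving Y=0. Observed 1.
Test 1: faults giving observed 1 are {M5 stuck-at-1, M6 stuck-at-1}.
Test 2 (a=0, b=0, c=0): fault-free M1=1, M2=0, M3=0, M4=1, M5=0, M6=0 → 0; observed 0. Eliminates M6 stuck-at-1.
Only M5 stuck-at-1 is consistent with every test.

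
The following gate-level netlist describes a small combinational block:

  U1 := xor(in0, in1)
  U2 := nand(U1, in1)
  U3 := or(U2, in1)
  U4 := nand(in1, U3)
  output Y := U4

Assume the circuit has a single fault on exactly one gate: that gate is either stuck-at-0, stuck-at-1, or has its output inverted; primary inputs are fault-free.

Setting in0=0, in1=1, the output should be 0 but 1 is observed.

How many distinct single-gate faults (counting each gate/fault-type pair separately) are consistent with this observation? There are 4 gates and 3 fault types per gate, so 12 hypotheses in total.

4

Fault-free: U1=1, U2=0, U3=1, U4=0 → 0. Observed 1.
  U1 stuck-at-0: output 0 ✗
  U1 stuck-at-1: output 0 ✗
  U1 inverted output: output 0 ✗
  U2 stuck-at-0: output 0 ✗
  U2 stuck-at-1: output 0 ✗
  U2 inverted output: output 0 ✗
  U3 stuck-at-0: output 1 ✓
  U3 stuck-at-1: output 0 ✗
  U3 inverted output: output 1 ✓
  U4 stuck-at-0: output 0 ✗
  U4 stuck-at-1: output 1 ✓
  U4 inverted output: output 1 ✓
Consistent faults: {U3 stuck-at-0, U3 inverted output, U4 stuck-at-1, U4 inverted output} — 4 in all.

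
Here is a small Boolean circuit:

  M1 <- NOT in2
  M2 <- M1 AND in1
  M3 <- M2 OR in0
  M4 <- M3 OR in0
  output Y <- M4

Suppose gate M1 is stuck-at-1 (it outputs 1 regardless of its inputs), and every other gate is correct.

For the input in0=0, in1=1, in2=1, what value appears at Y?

1

Propagate with M1 forced: M1=1 [stuck-at-1], M2=1, M3=1, M4=1.
So Y = 1. (Without the fault it would be 0.)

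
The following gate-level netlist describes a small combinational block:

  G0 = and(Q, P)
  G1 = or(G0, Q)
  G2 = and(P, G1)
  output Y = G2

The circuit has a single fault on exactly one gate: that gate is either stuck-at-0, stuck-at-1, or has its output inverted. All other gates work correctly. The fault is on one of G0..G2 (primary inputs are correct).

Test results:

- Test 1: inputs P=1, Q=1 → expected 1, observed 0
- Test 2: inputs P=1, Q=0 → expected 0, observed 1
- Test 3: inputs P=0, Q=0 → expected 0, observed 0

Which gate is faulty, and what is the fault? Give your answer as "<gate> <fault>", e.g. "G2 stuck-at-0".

G1 inverted output

Fault-free values for test 1 (P=1, Q=1): G0=1, G1=1, G2=1, giving Y=1. Observed 0.
Test 1: faults giving observed 0 are {G1 stuck-at-0, G1 inverted output, G2 stuck-at-0, G2 inverted output}.
Test 2 (P=1, Q=0): fault-free G0=0, G1=0, G2=0 → 0; observed 1. Eliminates G1 stuck-at-0, G2 stuck-at-0.
Test 3 (P=0, Q=0): fault-free G0=0, G1=0, G2=0 → 0; observed 0. Eliminates G2 inverted output.
Only G1 inverted output is consistent with every test.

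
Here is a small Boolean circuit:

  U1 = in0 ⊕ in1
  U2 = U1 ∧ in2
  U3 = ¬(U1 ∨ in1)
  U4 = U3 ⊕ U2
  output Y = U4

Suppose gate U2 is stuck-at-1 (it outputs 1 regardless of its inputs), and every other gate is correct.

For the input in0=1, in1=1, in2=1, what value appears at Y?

Propagate with U2 forced: U1=0, U2=1 [stuck-at-1], U3=0, U4=1.
So Y = 1. (Without the fault it would be 0.)

1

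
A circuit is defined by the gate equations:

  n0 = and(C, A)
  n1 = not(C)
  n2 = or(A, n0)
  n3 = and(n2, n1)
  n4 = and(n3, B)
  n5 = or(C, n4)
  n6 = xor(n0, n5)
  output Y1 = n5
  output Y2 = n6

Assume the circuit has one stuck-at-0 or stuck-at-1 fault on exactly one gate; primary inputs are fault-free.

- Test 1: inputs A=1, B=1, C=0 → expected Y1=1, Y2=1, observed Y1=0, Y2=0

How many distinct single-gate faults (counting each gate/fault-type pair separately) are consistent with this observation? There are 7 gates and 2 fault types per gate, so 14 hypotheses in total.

Fault-free: n0=0, n1=1, n2=1, n3=1, n4=1, n5=1, n6=1 → Y1=1, Y2=1. Observed Y1=0, Y2=0.
  n0 stuck-at-0: output Y1=1, Y2=1 ✗
  n0 stuck-at-1: output Y1=1, Y2=0 ✗
  n1 stuck-at-0: output Y1=0, Y2=0 ✓
  n1 stuck-at-1: output Y1=1, Y2=1 ✗
  n2 stuck-at-0: output Y1=0, Y2=0 ✓
  n2 stuck-at-1: output Y1=1, Y2=1 ✗
  n3 stuck-at-0: output Y1=0, Y2=0 ✓
  n3 stuck-at-1: output Y1=1, Y2=1 ✗
  n4 stuck-at-0: output Y1=0, Y2=0 ✓
  n4 stuck-at-1: output Y1=1, Y2=1 ✗
  n5 stuck-at-0: output Y1=0, Y2=0 ✓
  n5 stuck-at-1: output Y1=1, Y2=1 ✗
  n6 stuck-at-0: output Y1=1, Y2=0 ✗
  n6 stuck-at-1: output Y1=1, Y2=1 ✗
Consistent faults: {n1 stuck-at-0, n2 stuck-at-0, n3 stuck-at-0, n4 stuck-at-0, n5 stuck-at-0} — 5 in all.

5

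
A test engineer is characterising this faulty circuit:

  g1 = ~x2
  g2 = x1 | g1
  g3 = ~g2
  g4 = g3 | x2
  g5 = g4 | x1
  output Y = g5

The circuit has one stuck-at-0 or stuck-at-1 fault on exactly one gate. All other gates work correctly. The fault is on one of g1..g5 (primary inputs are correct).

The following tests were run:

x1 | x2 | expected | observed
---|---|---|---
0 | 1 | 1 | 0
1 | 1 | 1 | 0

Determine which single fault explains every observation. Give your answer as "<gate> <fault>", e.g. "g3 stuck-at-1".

g5 stuck-at-0

Fault-free values for test 1 (x1=0, x2=1): g1=0, g2=0, g3=1, g4=1, g5=1, giving Y=1. Observed 0.
Test 1: faults giving observed 0 are {g4 stuck-at-0, g5 stuck-at-0}.
Test 2 (x1=1, x2=1): fault-free g1=0, g2=1, g3=0, g4=1, g5=1 → 1; observed 0. Eliminates g4 stuck-at-0.
Only g5 stuck-at-0 is consistent with every test.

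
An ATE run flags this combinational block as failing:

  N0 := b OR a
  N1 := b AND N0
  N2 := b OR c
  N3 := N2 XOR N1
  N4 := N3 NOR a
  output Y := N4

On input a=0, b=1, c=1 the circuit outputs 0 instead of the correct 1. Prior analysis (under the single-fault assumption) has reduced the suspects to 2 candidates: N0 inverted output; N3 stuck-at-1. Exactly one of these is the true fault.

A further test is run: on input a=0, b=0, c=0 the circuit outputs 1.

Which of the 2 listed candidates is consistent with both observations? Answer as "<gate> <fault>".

Evaluate each candidate on input a=0, b=0, c=0:
  N0 inverted output: N0=1 [inverted output], N1=0, N2=0, N3=0, N4=1 → 1 — matches
  N3 stuck-at-1: N0=0, N1=0, N2=0, N3=1 [stuck-at-1], N4=0 → 0 — eliminated
Only N0 inverted output reproduces the observed 1.

N0 inverted output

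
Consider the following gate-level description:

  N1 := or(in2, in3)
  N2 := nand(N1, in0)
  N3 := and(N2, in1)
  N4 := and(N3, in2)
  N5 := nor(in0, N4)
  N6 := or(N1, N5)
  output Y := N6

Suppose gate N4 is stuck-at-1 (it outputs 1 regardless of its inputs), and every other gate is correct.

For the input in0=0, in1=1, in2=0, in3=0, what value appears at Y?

Propagate with N4 forced: N1=0, N2=1, N3=1, N4=1 [stuck-at-1], N5=0, N6=0.
So Y = 0. (Without the fault it would be 1.)

0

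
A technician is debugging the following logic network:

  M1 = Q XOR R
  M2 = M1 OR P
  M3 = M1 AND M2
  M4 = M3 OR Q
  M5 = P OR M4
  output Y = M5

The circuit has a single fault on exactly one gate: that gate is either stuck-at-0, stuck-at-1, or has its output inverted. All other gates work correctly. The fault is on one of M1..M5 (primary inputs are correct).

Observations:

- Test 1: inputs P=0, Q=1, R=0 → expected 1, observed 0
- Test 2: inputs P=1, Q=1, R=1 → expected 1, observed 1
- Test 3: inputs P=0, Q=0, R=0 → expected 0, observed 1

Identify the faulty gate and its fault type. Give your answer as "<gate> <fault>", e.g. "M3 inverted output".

Fault-free values for test 1 (P=0, Q=1, R=0): M1=1, M2=1, M3=1, M4=1, M5=1, giving Y=1. Observed 0.
Test 1: faults giving observed 0 are {M4 stuck-at-0, M4 inverted output, M5 stuck-at-0, M5 inverted output}.
Test 2 (P=1, Q=1, R=1): fault-free M1=0, M2=1, M3=0, M4=1, M5=1 → 1; observed 1. Eliminates M5 stuck-at-0, M5 inverted output.
Test 3 (P=0, Q=0, R=0): fault-free M1=0, M2=0, M3=0, M4=0, M5=0 → 0; observed 1. Eliminates M4 stuck-at-0.
Only M4 inverted output is consistent with every test.

M4 inverted output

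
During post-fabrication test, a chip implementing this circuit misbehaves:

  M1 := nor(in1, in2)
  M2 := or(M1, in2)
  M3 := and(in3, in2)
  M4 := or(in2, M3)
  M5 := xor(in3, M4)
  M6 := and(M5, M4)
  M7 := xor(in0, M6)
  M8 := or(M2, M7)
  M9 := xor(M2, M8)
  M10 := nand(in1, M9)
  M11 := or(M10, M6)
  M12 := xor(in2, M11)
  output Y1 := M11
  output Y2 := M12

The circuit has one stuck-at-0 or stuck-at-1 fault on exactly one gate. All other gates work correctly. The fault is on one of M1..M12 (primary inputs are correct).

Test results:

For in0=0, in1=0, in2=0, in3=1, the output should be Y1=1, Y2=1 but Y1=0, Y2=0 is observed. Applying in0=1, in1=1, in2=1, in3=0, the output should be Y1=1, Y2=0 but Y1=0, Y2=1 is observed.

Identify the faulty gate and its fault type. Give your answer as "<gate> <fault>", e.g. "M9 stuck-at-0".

Fault-free values for test 1 (in0=0, in1=0, in2=0, in3=1): M1=1, M2=1, M3=0, M4=0, M5=1, M6=0, M7=0, M8=1, M9=0, M10=1, M11=1, M12=1, giving Y1=1, Y2=1. Observed Y1=0, Y2=0.
Test 1: faults giving observed Y1=0, Y2=0 are {M10 stuck-at-0, M11 stuck-at-0}.
Test 2 (in0=1, in1=1, in2=1, in3=0): fault-free M1=0, M2=1, M3=0, M4=1, M5=1, M6=1, M7=0, M8=1, M9=0, M10=1, M11=1, M12=0 → Y1=1, Y2=0; observed Y1=0, Y2=1. Eliminates M10 stuck-at-0.
Only M11 stuck-at-0 is consistent with every test.

M11 stuck-at-0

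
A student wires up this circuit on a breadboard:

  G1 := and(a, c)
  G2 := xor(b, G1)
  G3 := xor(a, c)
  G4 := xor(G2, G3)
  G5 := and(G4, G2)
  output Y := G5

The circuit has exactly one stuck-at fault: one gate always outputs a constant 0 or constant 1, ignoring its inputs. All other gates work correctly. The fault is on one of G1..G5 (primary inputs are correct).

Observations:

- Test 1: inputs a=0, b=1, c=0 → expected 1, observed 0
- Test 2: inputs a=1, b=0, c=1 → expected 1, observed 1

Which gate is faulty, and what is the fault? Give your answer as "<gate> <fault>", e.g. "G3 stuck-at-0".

G1 stuck-at-1

Fault-free values for test 1 (a=0, b=1, c=0): G1=0, G2=1, G3=0, G4=1, G5=1, giving Y=1. Observed 0.
Test 1: faults giving observed 0 are {G1 stuck-at-1, G2 stuck-at-0, G3 stuck-at-1, G4 stuck-at-0, G5 stuck-at-0}.
Test 2 (a=1, b=0, c=1): fault-free G1=1, G2=1, G3=0, G4=1, G5=1 → 1; observed 1. Eliminates G2 stuck-at-0, G3 stuck-at-1, G4 stuck-at-0, G5 stuck-at-0.
Only G1 stuck-at-1 is consistent with every test.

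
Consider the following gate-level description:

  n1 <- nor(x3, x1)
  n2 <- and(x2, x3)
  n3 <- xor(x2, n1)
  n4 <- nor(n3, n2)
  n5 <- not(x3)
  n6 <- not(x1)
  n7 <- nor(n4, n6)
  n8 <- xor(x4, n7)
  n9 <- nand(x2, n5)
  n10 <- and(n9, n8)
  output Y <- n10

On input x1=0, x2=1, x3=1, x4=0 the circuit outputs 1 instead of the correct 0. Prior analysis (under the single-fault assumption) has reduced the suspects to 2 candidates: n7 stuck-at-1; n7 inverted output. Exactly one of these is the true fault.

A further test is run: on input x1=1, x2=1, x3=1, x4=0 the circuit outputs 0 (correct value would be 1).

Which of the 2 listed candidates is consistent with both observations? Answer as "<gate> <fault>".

Evaluate each candidate on input x1=1, x2=1, x3=1, x4=0:
  n7 stuck-at-1: n1=0, n2=1, n3=1, n4=0, n5=0, n6=0, n7=1 [stuck-at-1], n8=1, n9=1, n10=1 → 1 — eliminated
  n7 inverted output: n1=0, n2=1, n3=1, n4=0, n5=0, n6=0, n7=0 [inverted output], n8=0, n9=1, n10=0 → 0 — matches
Only n7 inverted output reproduces the observed 0.

n7 inverted output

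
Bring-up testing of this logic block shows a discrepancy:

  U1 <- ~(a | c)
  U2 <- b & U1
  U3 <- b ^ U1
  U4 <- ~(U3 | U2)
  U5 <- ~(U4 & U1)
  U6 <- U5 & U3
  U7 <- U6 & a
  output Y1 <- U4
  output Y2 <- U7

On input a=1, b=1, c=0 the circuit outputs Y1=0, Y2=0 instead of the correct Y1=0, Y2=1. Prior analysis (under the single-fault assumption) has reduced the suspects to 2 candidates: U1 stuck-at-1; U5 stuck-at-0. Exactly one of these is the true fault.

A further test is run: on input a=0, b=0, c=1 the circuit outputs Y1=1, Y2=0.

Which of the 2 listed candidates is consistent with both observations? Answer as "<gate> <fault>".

Evaluate each candidate on input a=0, b=0, c=1:
  U1 stuck-at-1: U1=1 [stuck-at-1], U2=0, U3=1, U4=0, U5=1, U6=1, U7=0 → Y1=0, Y2=0 — eliminated
  U5 stuck-at-0: U1=0, U2=0, U3=0, U4=1, U5=0 [stuck-at-0], U6=0, U7=0 → Y1=1, Y2=0 — matches
Only U5 stuck-at-0 reproduces the observed Y1=1, Y2=0.

U5 stuck-at-0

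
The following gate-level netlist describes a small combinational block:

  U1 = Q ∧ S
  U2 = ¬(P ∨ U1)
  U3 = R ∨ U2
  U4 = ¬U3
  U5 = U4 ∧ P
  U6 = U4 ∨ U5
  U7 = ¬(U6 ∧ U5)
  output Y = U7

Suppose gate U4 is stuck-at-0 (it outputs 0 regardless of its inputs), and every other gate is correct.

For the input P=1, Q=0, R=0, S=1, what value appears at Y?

1

Propagate with U4 forced: U1=0, U2=0, U3=0, U4=0 [stuck-at-0], U5=0, U6=0, U7=1.
So Y = 1. (Without the fault it would be 0.)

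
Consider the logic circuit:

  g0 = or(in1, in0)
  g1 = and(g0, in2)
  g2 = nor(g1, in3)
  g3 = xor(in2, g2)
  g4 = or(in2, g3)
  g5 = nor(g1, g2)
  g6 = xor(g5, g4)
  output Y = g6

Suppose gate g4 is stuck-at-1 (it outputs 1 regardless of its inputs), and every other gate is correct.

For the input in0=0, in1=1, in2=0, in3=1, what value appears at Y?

Propagate with g4 forced: g0=1, g1=0, g2=0, g3=0, g4=1 [stuck-at-1], g5=1, g6=0.
So Y = 0. (Without the fault it would be 1.)

0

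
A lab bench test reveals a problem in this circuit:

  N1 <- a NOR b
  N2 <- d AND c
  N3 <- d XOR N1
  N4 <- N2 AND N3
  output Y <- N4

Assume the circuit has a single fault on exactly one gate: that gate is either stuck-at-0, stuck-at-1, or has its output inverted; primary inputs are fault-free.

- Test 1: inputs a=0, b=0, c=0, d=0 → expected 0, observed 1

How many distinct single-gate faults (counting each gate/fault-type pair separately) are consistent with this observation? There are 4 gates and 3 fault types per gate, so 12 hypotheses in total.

Fault-free: N1=1, N2=0, N3=1, N4=0 → 0. Observed 1.
  N1 stuck-at-0: output 0 ✗
  N1 stuck-at-1: output 0 ✗
  N1 inverted output: output 0 ✗
  N2 stuck-at-0: output 0 ✗
  N2 stuck-at-1: output 1 ✓
  N2 inverted output: output 1 ✓
  N3 stuck-at-0: output 0 ✗
  N3 stuck-at-1: output 0 ✗
  N3 inverted output: output 0 ✗
  N4 stuck-at-0: output 0 ✗
  N4 stuck-at-1: output 1 ✓
  N4 inverted output: output 1 ✓
Consistent faults: {N2 stuck-at-1, N2 inverted output, N4 stuck-at-1, N4 inverted output} — 4 in all.

4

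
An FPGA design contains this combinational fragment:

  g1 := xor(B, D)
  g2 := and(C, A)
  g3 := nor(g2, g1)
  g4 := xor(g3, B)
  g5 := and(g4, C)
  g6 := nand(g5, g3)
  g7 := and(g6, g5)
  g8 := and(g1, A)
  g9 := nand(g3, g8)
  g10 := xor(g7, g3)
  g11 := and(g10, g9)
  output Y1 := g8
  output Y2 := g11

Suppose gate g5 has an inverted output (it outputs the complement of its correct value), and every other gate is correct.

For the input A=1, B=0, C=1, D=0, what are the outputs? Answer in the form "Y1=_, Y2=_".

Y1=0, Y2=1

Propagate with g5 forced: g1=0, g2=1, g3=0, g4=0, g5=1 [inverted output], g6=1, g7=1, g8=0, g9=1, g10=1, g11=1.
So the outputs are Y1=0, Y2=1. (Without the fault they would be Y1=0, Y2=0.)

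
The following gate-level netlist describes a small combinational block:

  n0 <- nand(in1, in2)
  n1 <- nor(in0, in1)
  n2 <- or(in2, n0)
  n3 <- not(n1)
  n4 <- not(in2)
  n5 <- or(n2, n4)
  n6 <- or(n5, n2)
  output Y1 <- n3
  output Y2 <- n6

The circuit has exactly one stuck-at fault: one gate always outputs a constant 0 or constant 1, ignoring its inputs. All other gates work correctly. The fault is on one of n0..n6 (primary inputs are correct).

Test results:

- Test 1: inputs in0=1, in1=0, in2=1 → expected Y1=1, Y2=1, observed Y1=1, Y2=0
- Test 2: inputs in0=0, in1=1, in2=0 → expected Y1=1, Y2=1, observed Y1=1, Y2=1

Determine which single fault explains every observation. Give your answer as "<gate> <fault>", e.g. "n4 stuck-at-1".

n2 stuck-at-0

Fault-free values for test 1 (in0=1, in1=0, in2=1): n0=1, n1=0, n2=1, n3=1, n4=0, n5=1, n6=1, giving Y1=1, Y2=1. Observed Y1=1, Y2=0.
Test 1: faults giving observed Y1=1, Y2=0 are {n2 stuck-at-0, n6 stuck-at-0}.
Test 2 (in0=0, in1=1, in2=0): fault-free n0=1, n1=0, n2=1, n3=1, n4=1, n5=1, n6=1 → Y1=1, Y2=1; observed Y1=1, Y2=1. Eliminates n6 stuck-at-0.
Only n2 stuck-at-0 is consistent with every test.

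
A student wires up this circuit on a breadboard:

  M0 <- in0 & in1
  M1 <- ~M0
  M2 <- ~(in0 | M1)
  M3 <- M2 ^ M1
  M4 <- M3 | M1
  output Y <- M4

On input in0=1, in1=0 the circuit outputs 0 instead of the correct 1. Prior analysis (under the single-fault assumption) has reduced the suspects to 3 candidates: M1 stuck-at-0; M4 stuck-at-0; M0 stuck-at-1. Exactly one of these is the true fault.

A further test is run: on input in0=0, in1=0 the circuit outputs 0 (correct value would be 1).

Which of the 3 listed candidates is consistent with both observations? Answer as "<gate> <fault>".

M4 stuck-at-0

Evaluate each candidate on input in0=0, in1=0:
  M1 stuck-at-0: M0=0, M1=0 [stuck-at-0], M2=1, M3=1, M4=1 → 1 — eliminated
  M4 stuck-at-0: M0=0, M1=1, M2=0, M3=1, M4=0 [stuck-at-0] → 0 — matches
  M0 stuck-at-1: M0=1 [stuck-at-1], M1=0, M2=1, M3=1, M4=1 → 1 — eliminated
Only M4 stuck-at-0 reproduces the observed 0.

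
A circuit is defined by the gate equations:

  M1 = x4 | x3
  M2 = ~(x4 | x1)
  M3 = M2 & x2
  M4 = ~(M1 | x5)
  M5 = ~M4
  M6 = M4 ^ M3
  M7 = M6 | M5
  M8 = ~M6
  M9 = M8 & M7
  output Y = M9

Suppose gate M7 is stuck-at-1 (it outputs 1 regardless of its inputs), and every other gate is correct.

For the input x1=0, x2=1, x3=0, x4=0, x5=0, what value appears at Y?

1

Propagate with M7 forced: M1=0, M2=1, M3=1, M4=1, M5=0, M6=0, M7=1 [stuck-at-1], M8=1, M9=1.
So Y = 1. (Without the fault it would be 0.)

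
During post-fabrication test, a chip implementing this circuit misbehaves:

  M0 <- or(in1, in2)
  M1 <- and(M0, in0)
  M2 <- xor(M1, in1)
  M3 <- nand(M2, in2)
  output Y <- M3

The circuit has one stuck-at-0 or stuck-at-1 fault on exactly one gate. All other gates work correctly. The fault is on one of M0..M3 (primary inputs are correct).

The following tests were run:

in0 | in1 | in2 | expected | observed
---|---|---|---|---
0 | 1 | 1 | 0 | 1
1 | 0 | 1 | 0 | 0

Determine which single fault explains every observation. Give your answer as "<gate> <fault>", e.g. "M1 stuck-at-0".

Fault-free values for test 1 (in0=0, in1=1, in2=1): M0=1, M1=0, M2=1, M3=0, giving Y=0. Observed 1.
Test 1: faults giving observed 1 are {M1 stuck-at-1, M2 stuck-at-0, M3 stuck-at-1}.
Test 2 (in0=1, in1=0, in2=1): fault-free M0=1, M1=1, M2=1, M3=0 → 0; observed 0. Eliminates M2 stuck-at-0, M3 stuck-at-1.
Only M1 stuck-at-1 is consistent with every test.

M1 stuck-at-1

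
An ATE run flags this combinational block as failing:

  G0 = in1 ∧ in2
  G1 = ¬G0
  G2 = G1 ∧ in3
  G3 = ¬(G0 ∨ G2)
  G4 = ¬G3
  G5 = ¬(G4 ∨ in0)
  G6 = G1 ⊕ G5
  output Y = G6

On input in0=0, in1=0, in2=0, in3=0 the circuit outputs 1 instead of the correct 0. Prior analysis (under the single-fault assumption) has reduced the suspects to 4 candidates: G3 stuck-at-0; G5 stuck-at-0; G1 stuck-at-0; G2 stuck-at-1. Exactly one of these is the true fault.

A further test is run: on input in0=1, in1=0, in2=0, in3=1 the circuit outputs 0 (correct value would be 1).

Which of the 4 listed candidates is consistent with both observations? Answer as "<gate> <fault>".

Evaluate each candidate on input in0=1, in1=0, in2=0, in3=1:
  G3 stuck-at-0: G0=0, G1=1, G2=1, G3=0 [stuck-at-0], G4=1, G5=0, G6=1 → 1 — eliminated
  G5 stuck-at-0: G0=0, G1=1, G2=1, G3=0, G4=1, G5=0 [stuck-at-0], G6=1 → 1 — eliminated
  G1 stuck-at-0: G0=0, G1=0 [stuck-at-0], G2=0, G3=1, G4=0, G5=0, G6=0 → 0 — matches
  G2 stuck-at-1: G0=0, G1=1, G2=1 [stuck-at-1], G3=0, G4=1, G5=0, G6=1 → 1 — eliminated
Only G1 stuck-at-0 reproduces the observed 0.

G1 stuck-at-0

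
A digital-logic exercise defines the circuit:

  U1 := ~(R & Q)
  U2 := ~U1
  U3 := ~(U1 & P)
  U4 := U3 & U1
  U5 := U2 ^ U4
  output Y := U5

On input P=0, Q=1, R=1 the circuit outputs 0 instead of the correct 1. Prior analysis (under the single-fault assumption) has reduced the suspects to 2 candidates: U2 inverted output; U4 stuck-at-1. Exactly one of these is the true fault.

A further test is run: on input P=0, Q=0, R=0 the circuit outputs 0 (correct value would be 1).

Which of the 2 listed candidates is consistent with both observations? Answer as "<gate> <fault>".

Evaluate each candidate on input P=0, Q=0, R=0:
  U2 inverted output: U1=1, U2=1 [inverted output], U3=1, U4=1, U5=0 → 0 — matches
  U4 stuck-at-1: U1=1, U2=0, U3=1, U4=1 [stuck-at-1], U5=1 → 1 — eliminated
Only U2 inverted output reproduces the observed 0.

U2 inverted output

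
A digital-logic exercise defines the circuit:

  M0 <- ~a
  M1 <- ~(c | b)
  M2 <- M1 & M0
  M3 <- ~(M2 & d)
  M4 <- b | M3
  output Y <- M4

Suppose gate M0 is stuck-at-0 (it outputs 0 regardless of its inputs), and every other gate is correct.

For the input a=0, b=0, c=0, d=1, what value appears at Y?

1

Propagate with M0 forced: M0=0 [stuck-at-0], M1=1, M2=0, M3=1, M4=1.
So Y = 1. (Without the fault it would be 0.)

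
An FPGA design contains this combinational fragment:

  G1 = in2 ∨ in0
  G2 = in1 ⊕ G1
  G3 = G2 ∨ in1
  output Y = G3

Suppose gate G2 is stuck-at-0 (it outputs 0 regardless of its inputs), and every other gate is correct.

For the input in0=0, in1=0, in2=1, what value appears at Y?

0

Propagate with G2 forced: G1=1, G2=0 [stuck-at-0], G3=0.
So Y = 0. (Without the fault it would be 1.)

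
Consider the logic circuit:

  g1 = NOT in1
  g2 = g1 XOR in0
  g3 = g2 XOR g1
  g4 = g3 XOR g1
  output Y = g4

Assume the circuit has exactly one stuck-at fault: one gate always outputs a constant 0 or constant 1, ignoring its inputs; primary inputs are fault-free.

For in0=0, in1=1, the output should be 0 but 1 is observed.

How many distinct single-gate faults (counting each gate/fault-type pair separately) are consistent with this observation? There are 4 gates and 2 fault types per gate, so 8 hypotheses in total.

Fault-free: g1=0, g2=0, g3=0, g4=0 → 0. Observed 1.
  g1 stuck-at-0: output 0 ✗
  g1 stuck-at-1: output 1 ✓
  g2 stuck-at-0: output 0 ✗
  g2 stuck-at-1: output 1 ✓
  g3 stuck-at-0: output 0 ✗
  g3 stuck-at-1: output 1 ✓
  g4 stuck-at-0: output 0 ✗
  g4 stuck-at-1: output 1 ✓
Consistent faults: {g1 stuck-at-1, g2 stuck-at-1, g3 stuck-at-1, g4 stuck-at-1} — 4 in all.

4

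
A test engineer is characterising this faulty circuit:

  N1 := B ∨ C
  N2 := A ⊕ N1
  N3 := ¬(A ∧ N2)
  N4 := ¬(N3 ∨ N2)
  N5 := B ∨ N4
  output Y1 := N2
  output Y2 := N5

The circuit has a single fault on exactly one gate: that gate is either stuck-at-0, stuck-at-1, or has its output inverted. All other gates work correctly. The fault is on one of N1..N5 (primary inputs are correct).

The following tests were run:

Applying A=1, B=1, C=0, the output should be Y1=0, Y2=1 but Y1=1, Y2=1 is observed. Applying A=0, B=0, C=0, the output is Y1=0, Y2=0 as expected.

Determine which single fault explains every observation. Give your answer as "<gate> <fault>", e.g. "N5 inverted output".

N1 stuck-at-0

Fault-free values for test 1 (A=1, B=1, C=0): N1=1, N2=0, N3=1, N4=0, N5=1, giving Y1=0, Y2=1. Observed Y1=1, Y2=1.
Test 1: faults giving observed Y1=1, Y2=1 are {N1 stuck-at-0, N1 inverted output, N2 stuck-at-1, N2 inverted output}.
Test 2 (A=0, B=0, C=0): fault-free N1=0, N2=0, N3=1, N4=0, N5=0 → Y1=0, Y2=0; observed Y1=0, Y2=0. Eliminates N1 inverted output, N2 stuck-at-1, N2 inverted output.
Only N1 stuck-at-0 is consistent with every test.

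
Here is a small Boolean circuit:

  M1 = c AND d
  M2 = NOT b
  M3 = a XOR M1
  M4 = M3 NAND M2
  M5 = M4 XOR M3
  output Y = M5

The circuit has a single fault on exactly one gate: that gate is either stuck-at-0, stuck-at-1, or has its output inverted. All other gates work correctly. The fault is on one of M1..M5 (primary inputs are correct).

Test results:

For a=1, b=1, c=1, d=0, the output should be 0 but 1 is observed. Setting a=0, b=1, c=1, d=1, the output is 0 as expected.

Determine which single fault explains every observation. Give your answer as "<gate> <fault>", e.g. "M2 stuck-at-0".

Fault-free values for test 1 (a=1, b=1, c=1, d=0): M1=0, M2=0, M3=1, M4=1, M5=0, giving Y=0. Observed 1.
Test 1: faults giving observed 1 are {M1 stuck-at-1, M1 inverted output, M2 stuck-at-1, M2 inverted output, M3 stuck-at-0, M3 inverted output, M4 stuck-at-0, M4 inverted output, M5 stuck-at-1, M5 inverted output}.
Test 2 (a=0, b=1, c=1, d=1): fault-free M1=1, M2=0, M3=1, M4=1, M5=0 → 0; observed 0. Eliminates M1 inverted output, M2 stuck-at-1, M2 inverted output, M3 stuck-at-0, M3 inverted output, M4 stuck-at-0, M4 inverted output, M5 stuck-at-1, M5 inverted output.
Only M1 stuck-at-1 is consistent with every test.

M1 stuck-at-1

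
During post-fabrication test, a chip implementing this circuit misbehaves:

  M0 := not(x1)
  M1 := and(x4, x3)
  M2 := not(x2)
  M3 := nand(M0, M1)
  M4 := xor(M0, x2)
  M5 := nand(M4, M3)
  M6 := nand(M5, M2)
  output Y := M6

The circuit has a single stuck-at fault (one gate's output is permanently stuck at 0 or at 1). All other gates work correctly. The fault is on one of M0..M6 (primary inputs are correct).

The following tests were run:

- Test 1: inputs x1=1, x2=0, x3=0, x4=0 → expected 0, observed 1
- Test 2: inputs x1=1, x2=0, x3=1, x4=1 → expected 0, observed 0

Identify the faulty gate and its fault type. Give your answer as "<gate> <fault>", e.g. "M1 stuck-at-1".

M0 stuck-at-1

Fault-free values for test 1 (x1=1, x2=0, x3=0, x4=0): M0=0, M1=0, M2=1, M3=1, M4=0, M5=1, M6=0, giving Y=0. Observed 1.
Test 1: faults giving observed 1 are {M0 stuck-at-1, M2 stuck-at-0, M4 stuck-at-1, M5 stuck-at-0, M6 stuck-at-1}.
Test 2 (x1=1, x2=0, x3=1, x4=1): fault-free M0=0, M1=1, M2=1, M3=1, M4=0, M5=1, M6=0 → 0; observed 0. Eliminates M2 stuck-at-0, M4 stuck-at-1, M5 stuck-at-0, M6 stuck-at-1.
Only M0 stuck-at-1 is consistent with every test.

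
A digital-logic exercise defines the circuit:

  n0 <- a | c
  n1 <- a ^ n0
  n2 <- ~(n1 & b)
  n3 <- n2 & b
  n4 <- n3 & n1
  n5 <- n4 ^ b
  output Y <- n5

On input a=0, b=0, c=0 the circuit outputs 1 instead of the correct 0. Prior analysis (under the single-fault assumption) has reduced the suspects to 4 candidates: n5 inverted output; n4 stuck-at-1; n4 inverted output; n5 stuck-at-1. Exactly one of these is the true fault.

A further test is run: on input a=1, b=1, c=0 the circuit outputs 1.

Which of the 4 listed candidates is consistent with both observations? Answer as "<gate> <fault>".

Evaluate each candidate on input a=1, b=1, c=0:
  n5 inverted output: n0=1, n1=0, n2=1, n3=1, n4=0, n5=0 [inverted output] → 0 — eliminated
  n4 stuck-at-1: n0=1, n1=0, n2=1, n3=1, n4=1 [stuck-at-1], n5=0 → 0 — eliminated
  n4 inverted output: n0=1, n1=0, n2=1, n3=1, n4=1 [inverted output], n5=0 → 0 — eliminated
  n5 stuck-at-1: n0=1, n1=0, n2=1, n3=1, n4=0, n5=1 [stuck-at-1] → 1 — matches
Only n5 stuck-at-1 reproduces the observed 1.

n5 stuck-at-1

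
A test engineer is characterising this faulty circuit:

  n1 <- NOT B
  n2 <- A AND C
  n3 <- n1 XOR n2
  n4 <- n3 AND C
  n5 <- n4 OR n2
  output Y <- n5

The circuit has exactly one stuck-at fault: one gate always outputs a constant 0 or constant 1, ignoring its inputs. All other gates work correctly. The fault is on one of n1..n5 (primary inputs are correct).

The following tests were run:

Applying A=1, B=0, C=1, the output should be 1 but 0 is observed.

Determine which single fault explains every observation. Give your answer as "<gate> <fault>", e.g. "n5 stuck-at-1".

n5 stuck-at-0

Fault-free values for test 1 (A=1, B=0, C=1): n1=1, n2=1, n3=0, n4=0, n5=1, giving Y=1. Observed 0.
Test 1: faults giving observed 0 are {n5 stuck-at-0}.
Only n5 stuck-at-0 is consistent with every test.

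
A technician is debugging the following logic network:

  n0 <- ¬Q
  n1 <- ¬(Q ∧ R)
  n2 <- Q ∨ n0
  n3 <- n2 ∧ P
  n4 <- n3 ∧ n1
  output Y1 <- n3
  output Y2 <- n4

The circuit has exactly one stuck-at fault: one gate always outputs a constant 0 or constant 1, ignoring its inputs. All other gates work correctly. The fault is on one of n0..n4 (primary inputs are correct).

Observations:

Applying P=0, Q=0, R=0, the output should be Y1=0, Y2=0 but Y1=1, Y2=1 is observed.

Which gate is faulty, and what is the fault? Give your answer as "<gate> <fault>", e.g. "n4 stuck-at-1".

n3 stuck-at-1

Fault-free values for test 1 (P=0, Q=0, R=0): n0=1, n1=1, n2=1, n3=0, n4=0, giving Y1=0, Y2=0. Observed Y1=1, Y2=1.
Test 1: faults giving observed Y1=1, Y2=1 are {n3 stuck-at-1}.
Only n3 stuck-at-1 is consistent with every test.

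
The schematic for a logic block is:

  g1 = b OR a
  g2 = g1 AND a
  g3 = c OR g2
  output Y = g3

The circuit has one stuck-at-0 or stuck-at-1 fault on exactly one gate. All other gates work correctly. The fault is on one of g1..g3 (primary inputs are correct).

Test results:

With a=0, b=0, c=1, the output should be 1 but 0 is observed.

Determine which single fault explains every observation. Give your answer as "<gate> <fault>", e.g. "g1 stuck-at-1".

g3 stuck-at-0

Fault-free values for test 1 (a=0, b=0, c=1): g1=0, g2=0, g3=1, giving Y=1. Observed 0.
Test 1: faults giving observed 0 are {g3 stuck-at-0}.
Only g3 stuck-at-0 is consistent with every test.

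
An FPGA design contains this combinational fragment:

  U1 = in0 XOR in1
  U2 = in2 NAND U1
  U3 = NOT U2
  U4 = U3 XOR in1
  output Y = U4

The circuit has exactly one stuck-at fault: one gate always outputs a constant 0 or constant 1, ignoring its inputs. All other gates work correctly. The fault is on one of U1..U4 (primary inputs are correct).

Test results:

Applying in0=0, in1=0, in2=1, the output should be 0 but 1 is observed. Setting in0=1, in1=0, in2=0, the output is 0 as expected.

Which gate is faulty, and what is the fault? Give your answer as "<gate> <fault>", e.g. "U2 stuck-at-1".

Fault-free values for test 1 (in0=0, in1=0, in2=1): U1=0, U2=1, U3=0, U4=0, giving Y=0. Observed 1.
Test 1: faults giving observed 1 are {U1 stuck-at-1, U2 stuck-at-0, U3 stuck-at-1, U4 stuck-at-1}.
Test 2 (in0=1, in1=0, in2=0): fault-free U1=1, U2=1, U3=0, U4=0 → 0; observed 0. Eliminates U2 stuck-at-0, U3 stuck-at-1, U4 stuck-at-1.
Only U1 stuck-at-1 is consistent with every test.

U1 stuck-at-1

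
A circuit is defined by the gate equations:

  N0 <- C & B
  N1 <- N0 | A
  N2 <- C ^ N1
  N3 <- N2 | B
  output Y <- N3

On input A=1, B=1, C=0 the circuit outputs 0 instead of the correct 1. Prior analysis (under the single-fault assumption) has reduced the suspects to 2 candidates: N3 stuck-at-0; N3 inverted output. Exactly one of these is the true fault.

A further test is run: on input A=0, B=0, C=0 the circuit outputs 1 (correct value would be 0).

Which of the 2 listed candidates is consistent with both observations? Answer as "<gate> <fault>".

Evaluate each candidate on input A=0, B=0, C=0:
  N3 stuck-at-0: N0=0, N1=0, N2=0, N3=0 [stuck-at-0] → 0 — eliminated
  N3 inverted output: N0=0, N1=0, N2=0, N3=1 [inverted output] → 1 — matches
Only N3 inverted output reproduces the observed 1.

N3 inverted output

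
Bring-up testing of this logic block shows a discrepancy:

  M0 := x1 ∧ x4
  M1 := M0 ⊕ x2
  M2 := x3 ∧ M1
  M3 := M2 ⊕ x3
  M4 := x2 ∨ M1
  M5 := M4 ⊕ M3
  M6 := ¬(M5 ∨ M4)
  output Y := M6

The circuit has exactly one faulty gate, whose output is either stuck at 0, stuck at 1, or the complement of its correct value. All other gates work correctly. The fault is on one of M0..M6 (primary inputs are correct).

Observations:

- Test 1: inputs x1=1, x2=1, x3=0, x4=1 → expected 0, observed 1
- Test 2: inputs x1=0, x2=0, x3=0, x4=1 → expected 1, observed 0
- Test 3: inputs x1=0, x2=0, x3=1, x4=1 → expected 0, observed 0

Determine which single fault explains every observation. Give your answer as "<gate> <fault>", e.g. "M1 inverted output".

Fault-free values for test 1 (x1=1, x2=1, x3=0, x4=1): M0=1, M1=0, M2=0, M3=0, M4=1, M5=1, M6=0, giving Y=0. Observed 1.
Test 1: faults giving observed 1 are {M4 stuck-at-0, M4 inverted output, M6 stuck-at-1, M6 inverted output}.
Test 2 (x1=0, x2=0, x3=0, x4=1): fault-free M0=0, M1=0, M2=0, M3=0, M4=0, M5=0, M6=1 → 1; observed 0. Eliminates M4 stuck-at-0, M6 stuck-at-1.
Test 3 (x1=0, x2=0, x3=1, x4=1): fault-free M0=0, M1=0, M2=0, M3=1, M4=0, M5=1, M6=0 → 0; observed 0. Eliminates M6 inverted output.
Only M4 inverted output is consistent with every test.

M4 inverted output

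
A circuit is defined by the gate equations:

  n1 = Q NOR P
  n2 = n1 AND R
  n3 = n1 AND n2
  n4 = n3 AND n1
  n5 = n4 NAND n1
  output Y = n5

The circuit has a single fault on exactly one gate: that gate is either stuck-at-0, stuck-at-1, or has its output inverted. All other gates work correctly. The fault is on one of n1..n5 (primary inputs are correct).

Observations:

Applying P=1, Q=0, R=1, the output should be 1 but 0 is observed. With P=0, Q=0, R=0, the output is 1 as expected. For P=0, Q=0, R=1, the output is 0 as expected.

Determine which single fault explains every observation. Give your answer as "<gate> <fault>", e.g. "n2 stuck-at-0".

n1 stuck-at-1

Fault-free values for test 1 (P=1, Q=0, R=1): n1=0, n2=0, n3=0, n4=0, n5=1, giving Y=1. Observed 0.
Test 1: faults giving observed 0 are {n1 stuck-at-1, n1 inverted output, n5 stuck-at-0, n5 inverted output}.
Test 2 (P=0, Q=0, R=0): fault-free n1=1, n2=0, n3=0, n4=0, n5=1 → 1; observed 1. Eliminates n5 stuck-at-0, n5 inverted output.
Test 3 (P=0, Q=0, R=1): fault-free n1=1, n2=1, n3=1, n4=1, n5=0 → 0; observed 0. Eliminates n1 inverted output.
Only n1 stuck-at-1 is consistent with every test.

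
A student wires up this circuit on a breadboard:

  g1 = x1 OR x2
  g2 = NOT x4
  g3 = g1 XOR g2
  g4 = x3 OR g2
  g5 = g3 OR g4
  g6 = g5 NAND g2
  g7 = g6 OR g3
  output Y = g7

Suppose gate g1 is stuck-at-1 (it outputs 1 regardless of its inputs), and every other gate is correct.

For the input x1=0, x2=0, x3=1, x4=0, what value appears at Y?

Propagate with g1 forced: g1=1 [stuck-at-1], g2=1, g3=0, g4=1, g5=1, g6=0, g7=0.
So Y = 0. (Without the fault it would be 1.)

0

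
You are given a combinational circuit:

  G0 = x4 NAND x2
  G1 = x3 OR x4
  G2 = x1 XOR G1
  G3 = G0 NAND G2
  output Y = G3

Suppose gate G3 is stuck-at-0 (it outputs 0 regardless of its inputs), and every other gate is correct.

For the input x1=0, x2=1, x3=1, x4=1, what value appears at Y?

Propagate with G3 forced: G0=0, G1=1, G2=1, G3=0 [stuck-at-0].
So Y = 0. (Without the fault it would be 1.)

0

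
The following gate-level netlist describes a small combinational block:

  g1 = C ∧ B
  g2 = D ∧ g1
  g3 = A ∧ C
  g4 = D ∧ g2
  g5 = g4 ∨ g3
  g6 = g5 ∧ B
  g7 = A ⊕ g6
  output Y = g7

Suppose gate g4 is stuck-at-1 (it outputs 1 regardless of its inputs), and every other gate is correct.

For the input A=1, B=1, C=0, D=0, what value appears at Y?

Propagate with g4 forced: g1=0, g2=0, g3=0, g4=1 [stuck-at-1], g5=1, g6=1, g7=0.
So Y = 0. (Without the fault it would be 1.)

0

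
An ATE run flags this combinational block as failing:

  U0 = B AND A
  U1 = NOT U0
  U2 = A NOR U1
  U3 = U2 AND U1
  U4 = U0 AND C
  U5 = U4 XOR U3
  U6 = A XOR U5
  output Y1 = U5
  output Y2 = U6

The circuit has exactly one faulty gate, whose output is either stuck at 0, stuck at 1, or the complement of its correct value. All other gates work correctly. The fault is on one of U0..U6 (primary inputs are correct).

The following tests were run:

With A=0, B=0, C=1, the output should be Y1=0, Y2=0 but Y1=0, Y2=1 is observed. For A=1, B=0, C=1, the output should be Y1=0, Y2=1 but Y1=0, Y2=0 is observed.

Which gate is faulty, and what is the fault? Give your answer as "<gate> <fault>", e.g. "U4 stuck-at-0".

U6 inverted output

Fault-free values for test 1 (A=0, B=0, C=1): U0=0, U1=1, U2=0, U3=0, U4=0, U5=0, U6=0, giving Y1=0, Y2=0. Observed Y1=0, Y2=1.
Test 1: faults giving observed Y1=0, Y2=1 are {U6 stuck-at-1, U6 inverted output}.
Test 2 (A=1, B=0, C=1): fault-free U0=0, U1=1, U2=0, U3=0, U4=0, U5=0, U6=1 → Y1=0, Y2=1; observed Y1=0, Y2=0. Eliminates U6 stuck-at-1.
Only U6 inverted output is consistent with every test.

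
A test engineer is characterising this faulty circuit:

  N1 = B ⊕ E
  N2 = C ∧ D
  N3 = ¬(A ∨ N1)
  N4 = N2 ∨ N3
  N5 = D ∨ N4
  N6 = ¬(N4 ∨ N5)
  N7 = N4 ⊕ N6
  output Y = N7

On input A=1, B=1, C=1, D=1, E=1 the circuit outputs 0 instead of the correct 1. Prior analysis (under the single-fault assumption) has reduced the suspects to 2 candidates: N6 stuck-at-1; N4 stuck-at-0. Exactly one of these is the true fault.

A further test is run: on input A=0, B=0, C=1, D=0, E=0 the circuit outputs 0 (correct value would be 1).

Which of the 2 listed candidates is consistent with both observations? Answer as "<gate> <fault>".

Evaluate each candidate on input A=0, B=0, C=1, D=0, E=0:
  N6 stuck-at-1: N1=0, N2=0, N3=1, N4=1, N5=1, N6=1 [stuck-at-1], N7=0 → 0 — matches
  N4 stuck-at-0: N1=0, N2=0, N3=1, N4=0 [stuck-at-0], N5=0, N6=1, N7=1 → 1 — eliminated
Only N6 stuck-at-1 reproduces the observed 0.

N6 stuck-at-1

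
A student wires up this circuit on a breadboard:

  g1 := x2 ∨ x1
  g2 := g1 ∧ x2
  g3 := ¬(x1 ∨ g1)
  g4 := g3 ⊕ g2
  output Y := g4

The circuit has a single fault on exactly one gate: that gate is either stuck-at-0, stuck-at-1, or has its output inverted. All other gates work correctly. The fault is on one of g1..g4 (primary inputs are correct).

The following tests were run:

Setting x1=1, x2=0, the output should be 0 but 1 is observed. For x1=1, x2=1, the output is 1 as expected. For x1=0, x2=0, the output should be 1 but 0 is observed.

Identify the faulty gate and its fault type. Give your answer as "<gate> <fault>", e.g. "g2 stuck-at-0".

g2 stuck-at-1

Fault-free values for test 1 (x1=1, x2=0): g1=1, g2=0, g3=0, g4=0, giving Y=0. Observed 1.
Test 1: faults giving observed 1 are {g2 stuck-at-1, g2 inverted output, g3 stuck-at-1, g3 inverted output, g4 stuck-at-1, g4 inverted output}.
Test 2 (x1=1, x2=1): fault-free g1=1, g2=1, g3=0, g4=1 → 1; observed 1. Eliminates g2 inverted output, g3 stuck-at-1, g3 inverted output, g4 inverted output.
Test 3 (x1=0, x2=0): fault-free g1=0, g2=0, g3=1, g4=1 → 1; observed 0. Eliminates g4 stuck-at-1.
Only g2 stuck-at-1 is consistent with every test.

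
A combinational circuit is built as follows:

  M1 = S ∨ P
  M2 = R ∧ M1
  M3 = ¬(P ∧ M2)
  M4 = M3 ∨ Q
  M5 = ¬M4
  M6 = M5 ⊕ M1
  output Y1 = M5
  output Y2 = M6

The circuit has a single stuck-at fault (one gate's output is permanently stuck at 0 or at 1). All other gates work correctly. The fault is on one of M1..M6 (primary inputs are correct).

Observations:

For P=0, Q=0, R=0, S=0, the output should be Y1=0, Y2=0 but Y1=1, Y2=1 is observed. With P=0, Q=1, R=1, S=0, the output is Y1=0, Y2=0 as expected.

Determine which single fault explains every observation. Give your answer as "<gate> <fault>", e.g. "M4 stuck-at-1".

Fault-free values for test 1 (P=0, Q=0, R=0, S=0): M1=0, M2=0, M3=1, M4=1, M5=0, M6=0, giving Y1=0, Y2=0. Observed Y1=1, Y2=1.
Test 1: faults giving observed Y1=1, Y2=1 are {M3 stuck-at-0, M4 stuck-at-0, M5 stuck-at-1}.
Test 2 (P=0, Q=1, R=1, S=0): fault-free M1=0, M2=0, M3=1, M4=1, M5=0, M6=0 → Y1=0, Y2=0; observed Y1=0, Y2=0. Eliminates M4 stuck-at-0, M5 stuck-at-1.
Only M3 stuck-at-0 is consistent with every test.

M3 stuck-at-0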